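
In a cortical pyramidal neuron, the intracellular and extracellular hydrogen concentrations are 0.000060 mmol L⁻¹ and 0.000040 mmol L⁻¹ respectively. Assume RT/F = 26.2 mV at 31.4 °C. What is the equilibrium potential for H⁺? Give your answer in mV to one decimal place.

E = (26.2/z) · ln([H⁺]_out/[H⁺]_in) with z = +1.
= (26.2/1) · ln(0.000040/0.000060) = 26.20 · ln(0.6667)
= 26.20 · (-0.4055) = -10.62 mV

-10.6 mV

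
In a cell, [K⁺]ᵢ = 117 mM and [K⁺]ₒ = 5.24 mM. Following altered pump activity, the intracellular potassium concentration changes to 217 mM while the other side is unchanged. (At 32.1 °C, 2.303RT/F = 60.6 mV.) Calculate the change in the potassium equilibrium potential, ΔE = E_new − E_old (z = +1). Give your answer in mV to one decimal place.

-16.3 mV

E_old = (60.6/1)·log₁₀(5.24/117) = -81.74 mV
E_new = (60.6/1)·log₁₀(5.24/217) = -98.00 mV
ΔE = -98.00 − (-81.74) = -16.26 mV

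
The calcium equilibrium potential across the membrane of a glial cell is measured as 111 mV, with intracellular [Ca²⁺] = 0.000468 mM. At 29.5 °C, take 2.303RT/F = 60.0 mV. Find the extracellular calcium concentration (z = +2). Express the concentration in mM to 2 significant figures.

2.3 mM

Nernst: E = (60.0/2) · log₁₀([out]/[in]), so log₁₀([out]/[in]) = 111.0 × 2 / 60.0 = 3.7000.
[out]/[in] = 10^(3.7000) = 5012.
[out] = 5012 × 0.000468 = 2.346 mM.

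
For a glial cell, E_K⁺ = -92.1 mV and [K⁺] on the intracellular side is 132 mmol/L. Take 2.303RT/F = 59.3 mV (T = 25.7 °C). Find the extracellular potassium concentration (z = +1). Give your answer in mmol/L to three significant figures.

Nernst: E = (59.3/1) · log₁₀([out]/[in]), so log₁₀([out]/[in]) = -92.1 × 1 / 59.3 = -1.5531.
[out]/[in] = 10^(-1.5531) = 0.02798.
[out] = 0.02798 × 132 = 3.694 mmol/L.

3.69 mmol/L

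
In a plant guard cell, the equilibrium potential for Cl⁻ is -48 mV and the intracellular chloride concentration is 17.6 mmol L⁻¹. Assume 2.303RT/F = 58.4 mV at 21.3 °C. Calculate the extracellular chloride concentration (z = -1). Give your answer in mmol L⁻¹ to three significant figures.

117 mmol L⁻¹

Nernst: E = (58.4/-1) · log₁₀([out]/[in]), so log₁₀([out]/[in]) = -48.0 × -1 / 58.4 = 0.8219.
[out]/[in] = 10^(0.8219) = 6.636.
[out] = 6.636 × 17.6 = 116.8 mmol L⁻¹.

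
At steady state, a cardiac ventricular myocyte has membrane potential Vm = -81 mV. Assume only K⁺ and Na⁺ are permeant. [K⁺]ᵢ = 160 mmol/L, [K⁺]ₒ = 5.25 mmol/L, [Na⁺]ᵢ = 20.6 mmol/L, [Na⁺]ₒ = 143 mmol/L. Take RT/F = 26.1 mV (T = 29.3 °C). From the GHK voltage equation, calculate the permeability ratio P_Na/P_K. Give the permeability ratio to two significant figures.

Let α = P_Na/P_K. GHK: Vm = 26.1·ln[(Kₒ + α·Naₒ)/(Kᵢ + α·Naᵢ)].
e^(Vm/26.1) = e^(-81.0/26.1) = 0.044894
So 0.044894·(Kᵢ + α·Naᵢ) = Kₒ + α·Naₒ → α = (0.044894·160.0 − 5.25) / (143.0 − 0.044894·20.6)
α = (7.183 − 5.25) / (143.0 − 0.9248) = 1.933/142.1 = 0.01361

0.014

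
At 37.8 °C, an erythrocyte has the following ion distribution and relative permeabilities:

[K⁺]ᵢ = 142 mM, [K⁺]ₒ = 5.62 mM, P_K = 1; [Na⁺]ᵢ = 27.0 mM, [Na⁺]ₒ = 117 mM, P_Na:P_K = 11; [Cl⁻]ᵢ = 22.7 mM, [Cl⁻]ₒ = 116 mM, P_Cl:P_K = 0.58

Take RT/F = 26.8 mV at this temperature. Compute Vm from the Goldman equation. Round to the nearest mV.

Vm = 26.8 · ln[(Σ P·[cation]ₒ + Σ P·[anion]ᵢ) / (Σ P·[cation]ᵢ + Σ P·[anion]ₒ)]
Numerator = 1×5.62 + 11×117 + 0.58×22.7 = 1306
Denominator = 1×142 + 11×27.0 + 0.58×116 = 506.3
Vm = 26.8 · ln(2.5792) = 26.8 × (0.9475) = 25.39 mV

25 mV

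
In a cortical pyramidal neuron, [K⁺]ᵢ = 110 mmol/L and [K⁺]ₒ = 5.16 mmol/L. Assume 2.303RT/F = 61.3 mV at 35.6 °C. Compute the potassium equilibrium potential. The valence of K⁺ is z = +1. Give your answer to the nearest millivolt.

E = (61.3/z) · log₁₀([K⁺]_out/[K⁺]_in) with z = +1.
= (61.3/1) · log₁₀(5.16/110) = 61.30 · log₁₀(0.04691)
= 61.30 · (-1.3287) = -81.45 mV

-81 mV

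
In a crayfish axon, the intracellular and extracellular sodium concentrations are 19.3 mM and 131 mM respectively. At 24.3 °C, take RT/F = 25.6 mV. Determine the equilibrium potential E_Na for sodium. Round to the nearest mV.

E = (25.6/z) · ln([Na⁺]_out/[Na⁺]_in) with z = +1.
= (25.6/1) · ln(131/19.3) = 25.60 · ln(6.788)
= 25.60 · (1.9151) = 49.03 mV

49 mV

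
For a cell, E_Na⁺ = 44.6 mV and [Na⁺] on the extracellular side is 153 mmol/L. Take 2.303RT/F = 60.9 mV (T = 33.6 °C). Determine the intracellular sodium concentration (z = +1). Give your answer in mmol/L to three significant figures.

Nernst: E = (60.9/1) · log₁₀([out]/[in]), so log₁₀([out]/[in]) = 44.6 × 1 / 60.9 = 0.7323.
[out]/[in] = 10^(0.7323) = 5.399.
[in] = 153 / 5.399 = 28.34 mmol/L.

28.3 mmol/L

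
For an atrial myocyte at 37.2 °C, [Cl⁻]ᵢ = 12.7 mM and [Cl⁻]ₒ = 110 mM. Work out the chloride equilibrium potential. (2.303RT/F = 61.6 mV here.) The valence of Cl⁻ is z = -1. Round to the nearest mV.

E = (61.6/z) · log₁₀([Cl⁻]_out/[Cl⁻]_in) with z = -1.
For an anion, dividing by z = -1 reverses the sign.
= (61.6/-1) · log₁₀(110/12.7) = -61.60 · log₁₀(8.661)
= -61.60 · (0.9376) = -57.76 mV

-58 mV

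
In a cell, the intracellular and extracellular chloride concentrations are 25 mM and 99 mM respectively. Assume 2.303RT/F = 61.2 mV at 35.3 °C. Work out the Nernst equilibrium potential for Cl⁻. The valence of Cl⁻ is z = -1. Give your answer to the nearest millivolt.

E = (61.2/z) · log₁₀([Cl⁻]_out/[Cl⁻]_in) with z = -1.
For an anion, dividing by z = -1 reverses the sign.
= (61.2/-1) · log₁₀(99/25) = -61.20 · log₁₀(3.96)
= -61.20 · (0.5977) = -36.58 mV

-37 mV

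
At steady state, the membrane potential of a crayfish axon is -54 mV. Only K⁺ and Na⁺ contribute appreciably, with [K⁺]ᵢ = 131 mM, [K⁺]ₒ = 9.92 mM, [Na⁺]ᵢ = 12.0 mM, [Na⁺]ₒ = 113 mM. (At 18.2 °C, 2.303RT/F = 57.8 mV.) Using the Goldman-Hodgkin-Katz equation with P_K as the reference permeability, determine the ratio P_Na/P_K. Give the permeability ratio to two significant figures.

0.048

Let α = P_Na/P_K. GHK: Vm = 57.8·log₁₀[(Kₒ + α·Naₒ)/(Kᵢ + α·Naᵢ)].
10^(Vm/57.8) = 10^(-54.0/57.8) = 0.11634
So 0.11634·(Kᵢ + α·Naᵢ) = Kₒ + α·Naₒ → α = (0.11634·131.0 − 9.92) / (113.0 − 0.11634·12.0)
α = (15.24 − 9.92) / (113.0 − 1.396) = 5.321/111.6 = 0.04768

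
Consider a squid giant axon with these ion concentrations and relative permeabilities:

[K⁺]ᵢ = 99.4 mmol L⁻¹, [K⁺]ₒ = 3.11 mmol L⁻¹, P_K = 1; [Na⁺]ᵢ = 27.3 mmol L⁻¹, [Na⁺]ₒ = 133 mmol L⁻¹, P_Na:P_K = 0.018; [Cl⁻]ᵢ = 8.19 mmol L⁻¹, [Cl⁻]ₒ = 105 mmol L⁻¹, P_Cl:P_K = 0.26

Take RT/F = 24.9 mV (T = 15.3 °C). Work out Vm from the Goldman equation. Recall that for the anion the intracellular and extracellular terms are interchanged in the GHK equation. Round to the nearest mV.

-70 mV

Vm = 24.9 · ln[(Σ P·[cation]ₒ + Σ P·[anion]ᵢ) / (Σ P·[cation]ᵢ + Σ P·[anion]ₒ)]
Numerator = 1×3.11 + 0.018×133 + 0.26×8.19 = 7.633
Denominator = 1×99.4 + 0.018×27.3 + 0.26×105 = 127.2
Vm = 24.9 · ln(0.060015) = 24.9 × (-2.8132) = -70.05 mV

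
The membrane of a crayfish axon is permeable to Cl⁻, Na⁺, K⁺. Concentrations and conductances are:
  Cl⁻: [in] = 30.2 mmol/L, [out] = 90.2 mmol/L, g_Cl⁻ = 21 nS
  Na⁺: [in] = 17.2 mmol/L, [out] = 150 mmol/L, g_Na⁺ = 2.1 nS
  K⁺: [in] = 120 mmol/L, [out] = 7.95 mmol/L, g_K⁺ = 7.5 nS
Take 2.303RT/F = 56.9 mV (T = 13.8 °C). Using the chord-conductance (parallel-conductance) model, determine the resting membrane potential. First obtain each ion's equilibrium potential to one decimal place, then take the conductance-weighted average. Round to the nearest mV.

-31 mV

E_Cl⁻ = (56.9/-1)·log₁₀(90.2/30.2) = -27.0 mV
E_Na⁺ = (56.9/1)·log₁₀(150/17.2) = 53.5 mV
E_K⁺ = (56.9/1)·log₁₀(7.95/120) = -67.1 mV
Vm = (Σ gᵢEᵢ)/(Σ gᵢ) = (21·-27.0 + 2.1·53.5 + 7.5·-67.1) / (21 + 2.1 + 7.5)
= -957.90 / 30.6 = -31.30 mV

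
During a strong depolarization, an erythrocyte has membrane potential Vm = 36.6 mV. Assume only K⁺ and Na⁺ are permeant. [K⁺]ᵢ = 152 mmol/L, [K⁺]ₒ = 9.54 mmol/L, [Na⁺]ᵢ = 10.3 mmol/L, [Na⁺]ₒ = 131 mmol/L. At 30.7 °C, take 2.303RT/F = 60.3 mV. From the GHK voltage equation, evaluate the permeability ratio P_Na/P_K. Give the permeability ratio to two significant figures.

Let α = P_Na/P_K. GHK: Vm = 60.3·log₁₀[(Kₒ + α·Naₒ)/(Kᵢ + α·Naᵢ)].
10^(Vm/60.3) = 10^(36.6/60.3) = 4.0454
So 4.0454·(Kᵢ + α·Naᵢ) = Kₒ + α·Naₒ → α = (4.0454·152.0 − 9.54) / (131.0 − 4.0454·10.3)
α = (614.9 − 9.54) / (131.0 − 41.67) = 605.4/89.33 = 6.777

6.8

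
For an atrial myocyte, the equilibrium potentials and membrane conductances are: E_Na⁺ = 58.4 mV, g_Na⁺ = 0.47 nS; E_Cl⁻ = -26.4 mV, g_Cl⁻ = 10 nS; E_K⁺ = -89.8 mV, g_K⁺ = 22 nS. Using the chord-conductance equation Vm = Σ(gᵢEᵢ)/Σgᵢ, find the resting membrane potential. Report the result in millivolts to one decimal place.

-68.1 mV

Σ gᵢEᵢ = 0.47·(58.4) + 10·(-26.4) + 22·(-89.8) = -2212.15
Σ gᵢ = 0.47 + 10 + 22 = 32.47
Vm = -2212.15 / 32.47 = -68.13 mV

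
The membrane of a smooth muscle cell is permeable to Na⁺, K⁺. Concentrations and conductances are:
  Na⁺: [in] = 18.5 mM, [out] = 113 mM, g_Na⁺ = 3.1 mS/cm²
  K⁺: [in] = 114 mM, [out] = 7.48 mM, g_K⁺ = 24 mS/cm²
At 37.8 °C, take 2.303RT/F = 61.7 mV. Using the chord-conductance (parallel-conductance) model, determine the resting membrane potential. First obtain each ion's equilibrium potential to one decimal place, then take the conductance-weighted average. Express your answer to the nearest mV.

-59 mV

E_Na⁺ = (61.7/1)·log₁₀(113/18.5) = 48.5 mV
E_K⁺ = (61.7/1)·log₁₀(7.48/114) = -73.0 mV
Vm = (Σ gᵢEᵢ)/(Σ gᵢ) = (3.1·48.5 + 24·-73.0) / (3.1 + 24)
= -1601.65 / 27.1 = -59.10 mV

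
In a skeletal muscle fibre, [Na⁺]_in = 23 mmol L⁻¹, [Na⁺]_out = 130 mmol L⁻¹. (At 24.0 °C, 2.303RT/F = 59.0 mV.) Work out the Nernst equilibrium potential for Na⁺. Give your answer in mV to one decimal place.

44.4 mV

E = (59.0/z) · log₁₀([Na⁺]_out/[Na⁺]_in) with z = +1.
= (59.0/1) · log₁₀(130/23) = 59.00 · log₁₀(5.652)
= 59.00 · (0.7522) = 44.38 mV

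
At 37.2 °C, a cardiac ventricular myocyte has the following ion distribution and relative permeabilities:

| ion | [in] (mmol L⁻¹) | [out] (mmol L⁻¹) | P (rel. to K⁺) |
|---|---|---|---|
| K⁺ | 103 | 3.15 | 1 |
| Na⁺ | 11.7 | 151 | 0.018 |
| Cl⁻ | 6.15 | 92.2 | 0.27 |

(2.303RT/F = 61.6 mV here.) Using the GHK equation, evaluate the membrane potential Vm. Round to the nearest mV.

Vm = 61.6 · log₁₀[(Σ P·[cation]ₒ + Σ P·[anion]ᵢ) / (Σ P·[cation]ᵢ + Σ P·[anion]ₒ)]
Numerator = 1×3.15 + 0.018×151 + 0.27×6.15 = 7.529
Denominator = 1×103 + 0.018×11.7 + 0.27×92.2 = 128.1
Vm = 61.6 · log₁₀(0.058768) = 61.6 × (-1.2309) = -75.82 mV

-76 mV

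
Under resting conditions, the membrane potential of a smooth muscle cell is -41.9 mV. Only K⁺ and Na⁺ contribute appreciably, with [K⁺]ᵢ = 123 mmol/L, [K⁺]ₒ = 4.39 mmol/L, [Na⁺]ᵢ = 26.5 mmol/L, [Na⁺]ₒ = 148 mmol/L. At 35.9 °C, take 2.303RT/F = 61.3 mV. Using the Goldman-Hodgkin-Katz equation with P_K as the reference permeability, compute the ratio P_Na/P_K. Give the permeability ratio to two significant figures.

Let α = P_Na/P_K. GHK: Vm = 61.3·log₁₀[(Kₒ + α·Naₒ)/(Kᵢ + α·Naᵢ)].
10^(Vm/61.3) = 10^(-41.9/61.3) = 0.20724
So 0.20724·(Kᵢ + α·Naᵢ) = Kₒ + α·Naₒ → α = (0.20724·123.0 − 4.39) / (148.0 − 0.20724·26.5)
α = (25.49 − 4.39) / (148.0 − 5.492) = 21.1/142.5 = 0.1481

0.15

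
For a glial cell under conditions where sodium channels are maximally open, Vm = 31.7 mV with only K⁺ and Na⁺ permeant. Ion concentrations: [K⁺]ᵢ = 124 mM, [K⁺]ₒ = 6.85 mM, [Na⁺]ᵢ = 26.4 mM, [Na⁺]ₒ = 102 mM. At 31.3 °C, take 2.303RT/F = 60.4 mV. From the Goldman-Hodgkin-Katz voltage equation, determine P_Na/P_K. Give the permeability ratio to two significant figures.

30

Let α = P_Na/P_K. GHK: Vm = 60.4·log₁₀[(Kₒ + α·Naₒ)/(Kᵢ + α·Naᵢ)].
10^(Vm/60.4) = 10^(31.7/60.4) = 3.3484
So 3.3484·(Kᵢ + α·Naᵢ) = Kₒ + α·Naₒ → α = (3.3484·124.0 − 6.85) / (102.0 − 3.3484·26.4)
α = (415.2 − 6.85) / (102.0 − 88.4) = 408.3/13.6 = 30.02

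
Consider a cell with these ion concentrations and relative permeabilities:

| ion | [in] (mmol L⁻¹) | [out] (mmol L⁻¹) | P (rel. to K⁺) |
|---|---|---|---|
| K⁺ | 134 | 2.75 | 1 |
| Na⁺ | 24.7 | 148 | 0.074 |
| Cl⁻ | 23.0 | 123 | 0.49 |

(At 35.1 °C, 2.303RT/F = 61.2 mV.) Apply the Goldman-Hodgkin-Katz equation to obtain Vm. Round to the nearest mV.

-55 mV

Vm = 61.2 · log₁₀[(Σ P·[cation]ₒ + Σ P·[anion]ᵢ) / (Σ P·[cation]ᵢ + Σ P·[anion]ₒ)]
Numerator = 1×2.75 + 0.074×148 + 0.49×23.0 = 24.97
Denominator = 1×134 + 0.074×24.7 + 0.49×123 = 196.1
Vm = 61.2 · log₁₀(0.12734) = 61.2 × (-0.8950) = -54.78 mV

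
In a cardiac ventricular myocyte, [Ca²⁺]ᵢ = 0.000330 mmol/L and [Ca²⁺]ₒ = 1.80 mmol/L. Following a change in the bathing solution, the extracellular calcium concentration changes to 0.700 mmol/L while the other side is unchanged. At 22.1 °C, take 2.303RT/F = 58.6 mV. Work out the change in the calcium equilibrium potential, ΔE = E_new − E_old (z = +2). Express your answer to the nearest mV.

E_old = (58.6/2)·log₁₀(1.80/0.000330) = 109.49 mV
E_new = (58.6/2)·log₁₀(0.700/0.000330) = 97.47 mV
ΔE = 97.47 − (109.49) = -12.02 mV

-12 mV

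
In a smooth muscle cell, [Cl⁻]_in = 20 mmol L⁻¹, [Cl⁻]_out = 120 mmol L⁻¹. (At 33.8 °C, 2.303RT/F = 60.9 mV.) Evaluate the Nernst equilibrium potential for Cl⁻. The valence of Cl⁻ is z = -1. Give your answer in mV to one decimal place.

E = (60.9/z) · log₁₀([Cl⁻]_out/[Cl⁻]_in) with z = -1.
For an anion, dividing by z = -1 reverses the sign.
= (60.9/-1) · log₁₀(120/20) = -60.90 · log₁₀(6)
= -60.90 · (0.7782) = -47.39 mV

-47.4 mV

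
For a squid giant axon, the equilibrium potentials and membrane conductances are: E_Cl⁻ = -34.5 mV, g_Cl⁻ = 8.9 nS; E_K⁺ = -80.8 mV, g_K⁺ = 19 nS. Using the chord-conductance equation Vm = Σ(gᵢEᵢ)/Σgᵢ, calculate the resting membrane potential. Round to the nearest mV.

Σ gᵢEᵢ = 8.9·(-34.5) + 19·(-80.8) = -1842.25
Σ gᵢ = 8.9 + 19 = 27.9
Vm = -1842.25 / 27.9 = -66.03 mV

-66 mV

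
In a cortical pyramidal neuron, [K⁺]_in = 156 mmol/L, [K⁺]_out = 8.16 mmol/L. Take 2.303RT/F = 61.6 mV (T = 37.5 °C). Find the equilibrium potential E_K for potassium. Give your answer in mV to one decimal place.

-78.9 mV

E = (61.6/z) · log₁₀([K⁺]_out/[K⁺]_in) with z = +1.
= (61.6/1) · log₁₀(8.16/156) = 61.60 · log₁₀(0.05231)
= 61.60 · (-1.2814) = -78.94 mV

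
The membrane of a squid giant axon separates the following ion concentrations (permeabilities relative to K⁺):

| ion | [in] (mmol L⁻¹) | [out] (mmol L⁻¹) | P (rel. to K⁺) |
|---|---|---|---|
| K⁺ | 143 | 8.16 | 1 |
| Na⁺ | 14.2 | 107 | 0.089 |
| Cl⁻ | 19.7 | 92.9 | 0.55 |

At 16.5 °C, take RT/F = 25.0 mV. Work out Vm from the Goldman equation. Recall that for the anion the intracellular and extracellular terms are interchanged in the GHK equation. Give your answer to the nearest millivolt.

-48 mV

Vm = 25.0 · ln[(Σ P·[cation]ₒ + Σ P·[anion]ᵢ) / (Σ P·[cation]ᵢ + Σ P·[anion]ₒ)]
Numerator = 1×8.16 + 0.089×107 + 0.55×19.7 = 28.52
Denominator = 1×143 + 0.089×14.2 + 0.55×92.9 = 195.4
Vm = 25.0 · ln(0.14598) = 25.0 × (-1.9243) = -48.11 mV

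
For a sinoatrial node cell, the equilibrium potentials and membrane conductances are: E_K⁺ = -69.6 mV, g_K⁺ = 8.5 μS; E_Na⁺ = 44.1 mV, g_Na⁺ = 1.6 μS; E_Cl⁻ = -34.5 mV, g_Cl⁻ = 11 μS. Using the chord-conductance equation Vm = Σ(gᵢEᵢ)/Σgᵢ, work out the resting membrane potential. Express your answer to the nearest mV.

-43 mV

Σ gᵢEᵢ = 8.5·(-69.6) + 1.6·(44.1) + 11·(-34.5) = -900.54
Σ gᵢ = 8.5 + 1.6 + 11 = 21.1
Vm = -900.54 / 21.1 = -42.68 mV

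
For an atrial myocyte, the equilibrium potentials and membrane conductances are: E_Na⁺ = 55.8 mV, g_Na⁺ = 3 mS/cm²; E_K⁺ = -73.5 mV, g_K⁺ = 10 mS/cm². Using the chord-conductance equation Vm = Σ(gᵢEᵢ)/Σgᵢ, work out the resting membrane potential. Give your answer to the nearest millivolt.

-44 mV

Σ gᵢEᵢ = 3·(55.8) + 10·(-73.5) = -567.60
Σ gᵢ = 3 + 10 = 13
Vm = -567.60 / 13 = -43.66 mV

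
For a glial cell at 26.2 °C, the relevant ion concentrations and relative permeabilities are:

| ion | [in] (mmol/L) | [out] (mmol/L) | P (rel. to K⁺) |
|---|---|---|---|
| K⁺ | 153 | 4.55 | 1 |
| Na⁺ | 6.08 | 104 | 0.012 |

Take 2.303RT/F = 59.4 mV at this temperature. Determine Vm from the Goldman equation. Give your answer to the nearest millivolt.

-84 mV

Vm = 59.4 · log₁₀[(Σ P·[cation]ₒ + Σ P·[anion]ᵢ) / (Σ P·[cation]ᵢ + Σ P·[anion]ₒ)]
Numerator = 1×4.55 + 0.012×104 = 5.798
Denominator = 1×153 + 0.012×6.08 = 153.1
Vm = 59.4 · log₁₀(0.037877) = 59.4 × (-1.4216) = -84.44 mV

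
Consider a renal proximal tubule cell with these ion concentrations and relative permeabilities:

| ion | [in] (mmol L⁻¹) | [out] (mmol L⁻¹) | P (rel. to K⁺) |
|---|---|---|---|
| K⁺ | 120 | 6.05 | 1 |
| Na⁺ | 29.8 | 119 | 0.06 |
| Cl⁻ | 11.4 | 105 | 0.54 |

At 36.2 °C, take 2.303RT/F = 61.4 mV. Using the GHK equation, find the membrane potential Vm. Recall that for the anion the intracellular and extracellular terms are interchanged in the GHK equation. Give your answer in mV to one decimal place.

-59.3 mV

Vm = 61.4 · log₁₀[(Σ P·[cation]ₒ + Σ P·[anion]ᵢ) / (Σ P·[cation]ᵢ + Σ P·[anion]ₒ)]
Numerator = 1×6.05 + 0.06×119 + 0.54×11.4 = 19.35
Denominator = 1×120 + 0.06×29.8 + 0.54×105 = 178.5
Vm = 61.4 · log₁₀(0.10839) = 61.4 × (-0.9650) = -59.25 mV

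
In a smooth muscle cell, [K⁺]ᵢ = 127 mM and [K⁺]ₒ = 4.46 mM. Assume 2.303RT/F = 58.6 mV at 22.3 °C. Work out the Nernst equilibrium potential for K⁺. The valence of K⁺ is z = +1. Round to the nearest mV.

E = (58.6/z) · log₁₀([K⁺]_out/[K⁺]_in) with z = +1.
= (58.6/1) · log₁₀(4.46/127) = 58.60 · log₁₀(0.03512)
= 58.60 · (-1.4545) = -85.23 mV

-85 mV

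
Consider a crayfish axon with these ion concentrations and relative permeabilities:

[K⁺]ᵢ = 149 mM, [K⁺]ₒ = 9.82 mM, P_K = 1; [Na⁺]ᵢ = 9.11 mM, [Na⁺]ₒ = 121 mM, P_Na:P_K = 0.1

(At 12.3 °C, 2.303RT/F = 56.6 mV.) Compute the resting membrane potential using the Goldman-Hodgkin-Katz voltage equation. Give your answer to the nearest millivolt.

Vm = 56.6 · log₁₀[(Σ P·[cation]ₒ + Σ P·[anion]ᵢ) / (Σ P·[cation]ᵢ + Σ P·[anion]ₒ)]
Numerator = 1×9.82 + 0.1×121 = 21.92
Denominator = 1×149 + 0.1×9.11 = 149.9
Vm = 56.6 · log₁₀(0.14622) = 56.6 × (-0.8350) = -47.26 mV

-47 mV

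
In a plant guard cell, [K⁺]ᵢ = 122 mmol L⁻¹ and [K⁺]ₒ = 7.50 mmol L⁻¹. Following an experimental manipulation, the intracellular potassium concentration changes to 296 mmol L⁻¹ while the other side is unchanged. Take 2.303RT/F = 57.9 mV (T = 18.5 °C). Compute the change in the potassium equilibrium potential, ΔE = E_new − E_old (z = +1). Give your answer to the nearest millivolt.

-22 mV

E_old = (57.9/1)·log₁₀(7.50/122) = -70.13 mV
E_new = (57.9/1)·log₁₀(7.50/296) = -92.42 mV
ΔE = -92.42 − (-70.13) = -22.29 mV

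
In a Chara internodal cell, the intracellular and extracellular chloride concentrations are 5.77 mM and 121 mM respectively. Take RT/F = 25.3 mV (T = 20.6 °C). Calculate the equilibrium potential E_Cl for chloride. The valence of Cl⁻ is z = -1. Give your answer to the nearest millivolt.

E = (25.3/z) · ln([Cl⁻]_out/[Cl⁻]_in) with z = -1.
For an anion, dividing by z = -1 reverses the sign.
= (25.3/-1) · ln(121/5.77) = -25.30 · ln(20.97)
= -25.30 · (3.0431) = -76.99 mV

-77 mV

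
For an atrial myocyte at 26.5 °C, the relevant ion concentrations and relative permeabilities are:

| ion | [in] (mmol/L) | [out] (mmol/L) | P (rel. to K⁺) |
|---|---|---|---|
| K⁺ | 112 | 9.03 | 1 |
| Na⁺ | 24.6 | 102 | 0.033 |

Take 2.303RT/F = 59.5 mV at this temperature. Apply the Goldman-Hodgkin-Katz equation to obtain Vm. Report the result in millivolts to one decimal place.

-57.1 mV

Vm = 59.5 · log₁₀[(Σ P·[cation]ₒ + Σ P·[anion]ᵢ) / (Σ P·[cation]ᵢ + Σ P·[anion]ₒ)]
Numerator = 1×9.03 + 0.033×102 = 12.4
Denominator = 1×112 + 0.033×24.6 = 112.8
Vm = 59.5 · log₁₀(0.10988) = 59.5 × (-0.9591) = -57.06 mV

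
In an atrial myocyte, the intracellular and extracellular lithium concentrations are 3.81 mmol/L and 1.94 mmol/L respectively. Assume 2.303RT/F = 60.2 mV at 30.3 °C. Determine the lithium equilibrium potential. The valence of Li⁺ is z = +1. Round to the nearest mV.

E = (60.2/z) · log₁₀([Li⁺]_out/[Li⁺]_in) with z = +1.
= (60.2/1) · log₁₀(1.94/3.81) = 60.20 · log₁₀(0.5092)
= 60.20 · (-0.2931) = -17.65 mV

-18 mV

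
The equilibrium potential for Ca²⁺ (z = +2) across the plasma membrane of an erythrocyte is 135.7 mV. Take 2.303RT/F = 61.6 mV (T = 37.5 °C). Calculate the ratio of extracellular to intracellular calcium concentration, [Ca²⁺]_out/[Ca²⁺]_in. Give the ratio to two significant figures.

log₁₀([out]/[in]) = E·z/(61.6) = 135.7 × 2 / 61.6 = 4.4058
[out]/[in] = 10^(4.4058) = 2.546e+04

25000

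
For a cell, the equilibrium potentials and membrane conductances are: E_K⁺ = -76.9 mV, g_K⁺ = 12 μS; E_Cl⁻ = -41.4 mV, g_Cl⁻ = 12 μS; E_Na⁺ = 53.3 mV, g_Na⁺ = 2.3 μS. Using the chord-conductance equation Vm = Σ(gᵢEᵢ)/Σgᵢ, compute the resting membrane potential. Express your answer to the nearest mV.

Σ gᵢEᵢ = 12·(-76.9) + 12·(-41.4) + 2.3·(53.3) = -1297.01
Σ gᵢ = 12 + 12 + 2.3 = 26.3
Vm = -1297.01 / 26.3 = -49.32 mV

-49 mV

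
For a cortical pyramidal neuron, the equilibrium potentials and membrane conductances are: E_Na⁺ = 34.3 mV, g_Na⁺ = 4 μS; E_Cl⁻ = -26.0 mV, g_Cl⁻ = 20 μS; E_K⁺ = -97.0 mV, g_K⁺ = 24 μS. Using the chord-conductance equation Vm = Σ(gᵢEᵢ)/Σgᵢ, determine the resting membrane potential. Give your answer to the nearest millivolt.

-56 mV

Σ gᵢEᵢ = 4·(34.3) + 20·(-26.0) + 24·(-97.0) = -2710.80
Σ gᵢ = 4 + 20 + 24 = 48
Vm = -2710.80 / 48 = -56.48 mV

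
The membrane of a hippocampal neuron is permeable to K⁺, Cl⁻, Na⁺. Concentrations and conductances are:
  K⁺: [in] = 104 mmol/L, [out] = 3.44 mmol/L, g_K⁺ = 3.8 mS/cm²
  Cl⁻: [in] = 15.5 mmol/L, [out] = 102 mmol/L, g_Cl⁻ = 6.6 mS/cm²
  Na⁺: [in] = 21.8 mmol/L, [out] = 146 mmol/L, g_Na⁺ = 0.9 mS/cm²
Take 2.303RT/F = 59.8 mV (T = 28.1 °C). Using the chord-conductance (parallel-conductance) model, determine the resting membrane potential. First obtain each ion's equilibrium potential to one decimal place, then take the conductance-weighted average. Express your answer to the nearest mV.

E_K⁺ = (59.8/1)·log₁₀(3.44/104) = -88.5 mV
E_Cl⁻ = (59.8/-1)·log₁₀(102/15.5) = -48.9 mV
E_Na⁺ = (59.8/1)·log₁₀(146/21.8) = 49.4 mV
Vm = (Σ gᵢEᵢ)/(Σ gᵢ) = (3.8·-88.5 + 6.6·-48.9 + 0.9·49.4) / (3.8 + 6.6 + 0.9)
= -614.58 / 11.3 = -54.39 mV

-54 mV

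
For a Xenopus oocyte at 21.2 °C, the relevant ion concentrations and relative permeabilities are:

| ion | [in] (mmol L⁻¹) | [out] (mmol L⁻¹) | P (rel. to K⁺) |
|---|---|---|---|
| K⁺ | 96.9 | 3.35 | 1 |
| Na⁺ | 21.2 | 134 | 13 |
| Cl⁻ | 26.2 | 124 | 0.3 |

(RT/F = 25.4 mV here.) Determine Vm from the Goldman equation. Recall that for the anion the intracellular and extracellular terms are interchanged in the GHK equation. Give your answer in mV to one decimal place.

36.9 mV

Vm = 25.4 · ln[(Σ P·[cation]ₒ + Σ P·[anion]ᵢ) / (Σ P·[cation]ᵢ + Σ P·[anion]ₒ)]
Numerator = 1×3.35 + 13×134 + 0.3×26.2 = 1753
Denominator = 1×96.9 + 13×21.2 + 0.3×124 = 409.7
Vm = 25.4 · ln(4.2793) = 25.4 × (1.4538) = 36.93 mV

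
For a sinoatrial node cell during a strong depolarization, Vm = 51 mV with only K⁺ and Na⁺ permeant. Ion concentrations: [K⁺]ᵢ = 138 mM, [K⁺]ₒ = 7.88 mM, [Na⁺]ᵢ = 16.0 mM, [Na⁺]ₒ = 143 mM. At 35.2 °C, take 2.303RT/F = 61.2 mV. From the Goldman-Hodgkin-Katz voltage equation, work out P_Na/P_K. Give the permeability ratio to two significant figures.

27

Let α = P_Na/P_K. GHK: Vm = 61.2·log₁₀[(Kₒ + α·Naₒ)/(Kᵢ + α·Naᵢ)].
10^(Vm/61.2) = 10^(51.0/61.2) = 6.8129
So 6.8129·(Kᵢ + α·Naᵢ) = Kₒ + α·Naₒ → α = (6.8129·138.0 − 7.88) / (143.0 − 6.8129·16.0)
α = (940.2 − 7.88) / (143.0 − 109) = 932.3/33.99 = 27.43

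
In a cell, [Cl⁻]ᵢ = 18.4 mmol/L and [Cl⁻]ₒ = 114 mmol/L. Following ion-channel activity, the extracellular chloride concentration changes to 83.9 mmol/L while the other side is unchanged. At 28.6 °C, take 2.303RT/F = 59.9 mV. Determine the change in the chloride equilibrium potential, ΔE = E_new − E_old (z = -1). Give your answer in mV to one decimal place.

8.0 mV

E_old = (59.9/-1)·log₁₀(114/18.4) = -47.45 mV
E_new = (59.9/-1)·log₁₀(83.9/18.4) = -39.47 mV
ΔE = -39.47 − (-47.45) = 7.98 mV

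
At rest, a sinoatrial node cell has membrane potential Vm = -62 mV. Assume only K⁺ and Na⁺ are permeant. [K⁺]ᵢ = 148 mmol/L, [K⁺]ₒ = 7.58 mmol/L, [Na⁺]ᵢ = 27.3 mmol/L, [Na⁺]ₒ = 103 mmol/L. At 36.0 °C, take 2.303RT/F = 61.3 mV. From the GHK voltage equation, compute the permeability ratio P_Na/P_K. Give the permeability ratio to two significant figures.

Let α = P_Na/P_K. GHK: Vm = 61.3·log₁₀[(Kₒ + α·Naₒ)/(Kᵢ + α·Naᵢ)].
10^(Vm/61.3) = 10^(-62.0/61.3) = 0.097405
So 0.097405·(Kᵢ + α·Naᵢ) = Kₒ + α·Naₒ → α = (0.097405·148.0 − 7.58) / (103.0 − 0.097405·27.3)
α = (14.42 − 7.58) / (103.0 − 2.659) = 6.836/100.3 = 0.06813

0.068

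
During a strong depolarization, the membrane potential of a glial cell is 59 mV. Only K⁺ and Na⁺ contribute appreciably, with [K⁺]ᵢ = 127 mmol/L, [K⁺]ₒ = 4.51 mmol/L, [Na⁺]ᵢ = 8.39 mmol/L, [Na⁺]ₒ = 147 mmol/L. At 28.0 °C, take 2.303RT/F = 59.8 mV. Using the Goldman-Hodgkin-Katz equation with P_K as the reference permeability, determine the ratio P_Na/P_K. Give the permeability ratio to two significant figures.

Let α = P_Na/P_K. GHK: Vm = 59.8·log₁₀[(Kₒ + α·Naₒ)/(Kᵢ + α·Naᵢ)].
10^(Vm/59.8) = 10^(59.0/59.8) = 9.6967
So 9.6967·(Kᵢ + α·Naᵢ) = Kₒ + α·Naₒ → α = (9.6967·127.0 − 4.51) / (147.0 − 9.6967·8.39)
α = (1231 − 4.51) / (147.0 − 81.35) = 1227/65.65 = 18.69

19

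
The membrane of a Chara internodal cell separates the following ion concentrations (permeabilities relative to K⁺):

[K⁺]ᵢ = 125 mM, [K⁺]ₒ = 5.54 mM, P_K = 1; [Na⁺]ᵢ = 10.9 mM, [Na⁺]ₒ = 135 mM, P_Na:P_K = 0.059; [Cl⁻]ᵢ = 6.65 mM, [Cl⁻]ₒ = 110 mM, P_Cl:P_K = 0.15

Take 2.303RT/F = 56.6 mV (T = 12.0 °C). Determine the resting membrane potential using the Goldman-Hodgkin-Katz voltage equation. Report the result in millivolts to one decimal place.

Vm = 56.6 · log₁₀[(Σ P·[cation]ₒ + Σ P·[anion]ᵢ) / (Σ P·[cation]ᵢ + Σ P·[anion]ₒ)]
Numerator = 1×5.54 + 0.059×135 + 0.15×6.65 = 14.5
Denominator = 1×125 + 0.059×10.9 + 0.15×110 = 142.1
Vm = 56.6 · log₁₀(0.10203) = 56.6 × (-0.9913) = -56.11 mV

-56.1 mV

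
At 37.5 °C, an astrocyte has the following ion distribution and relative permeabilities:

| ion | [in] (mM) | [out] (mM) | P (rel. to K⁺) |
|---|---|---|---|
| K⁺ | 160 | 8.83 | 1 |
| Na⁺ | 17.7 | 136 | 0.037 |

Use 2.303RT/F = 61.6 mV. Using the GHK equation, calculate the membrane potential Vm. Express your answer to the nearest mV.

Vm = 61.6 · log₁₀[(Σ P·[cation]ₒ + Σ P·[anion]ᵢ) / (Σ P·[cation]ᵢ + Σ P·[anion]ₒ)]
Numerator = 1×8.83 + 0.037×136 = 13.86
Denominator = 1×160 + 0.037×17.7 = 160.7
Vm = 61.6 · log₁₀(0.086284) = 61.6 × (-1.0641) = -65.55 mV

-66 mV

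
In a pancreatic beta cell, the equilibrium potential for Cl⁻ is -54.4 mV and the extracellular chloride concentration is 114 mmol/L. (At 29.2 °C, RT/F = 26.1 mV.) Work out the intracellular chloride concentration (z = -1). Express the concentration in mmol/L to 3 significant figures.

14.2 mmol/L

Nernst: E = (26.1/-1) · ln([out]/[in]), so ln([out]/[in]) = -54.4 × -1 / 26.1 = 2.0843.
[out]/[in] = e^(2.0843) = 8.039.
[in] = 114 / 8.039 = 14.18 mmol/L.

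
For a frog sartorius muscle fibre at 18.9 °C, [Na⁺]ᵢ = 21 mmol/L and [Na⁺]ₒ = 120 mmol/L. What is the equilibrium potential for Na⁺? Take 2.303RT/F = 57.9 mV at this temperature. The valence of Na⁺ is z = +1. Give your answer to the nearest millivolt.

E = (57.9/z) · log₁₀([Na⁺]_out/[Na⁺]_in) with z = +1.
= (57.9/1) · log₁₀(120/21) = 57.90 · log₁₀(5.714)
= 57.90 · (0.7570) = 43.83 mV

44 mV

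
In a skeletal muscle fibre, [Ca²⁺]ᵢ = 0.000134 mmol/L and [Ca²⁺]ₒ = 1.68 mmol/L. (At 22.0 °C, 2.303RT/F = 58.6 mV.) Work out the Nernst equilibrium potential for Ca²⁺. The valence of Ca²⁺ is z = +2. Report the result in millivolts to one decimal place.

E = (58.6/z) · log₁₀([Ca²⁺]_out/[Ca²⁺]_in) with z = +2.
= (58.6/2) · log₁₀(1.68/0.000134) = 29.30 · log₁₀(1.254e+04)
= 29.30 · (4.0982) = 120.08 mV

120.1 mV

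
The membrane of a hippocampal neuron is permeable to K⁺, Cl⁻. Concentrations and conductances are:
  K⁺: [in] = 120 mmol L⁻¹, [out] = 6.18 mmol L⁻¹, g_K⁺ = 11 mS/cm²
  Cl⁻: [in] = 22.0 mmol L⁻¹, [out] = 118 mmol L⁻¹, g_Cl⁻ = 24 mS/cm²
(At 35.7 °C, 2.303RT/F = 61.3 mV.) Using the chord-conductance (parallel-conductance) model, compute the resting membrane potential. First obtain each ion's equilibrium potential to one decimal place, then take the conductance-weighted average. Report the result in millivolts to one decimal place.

-55.5 mV

E_K⁺ = (61.3/1)·log₁₀(6.18/120) = -79.0 mV
E_Cl⁻ = (61.3/-1)·log₁₀(118/22.0) = -44.7 mV
Vm = (Σ gᵢEᵢ)/(Σ gᵢ) = (11·-79.0 + 24·-44.7) / (11 + 24)
= -1941.80 / 35 = -55.48 mV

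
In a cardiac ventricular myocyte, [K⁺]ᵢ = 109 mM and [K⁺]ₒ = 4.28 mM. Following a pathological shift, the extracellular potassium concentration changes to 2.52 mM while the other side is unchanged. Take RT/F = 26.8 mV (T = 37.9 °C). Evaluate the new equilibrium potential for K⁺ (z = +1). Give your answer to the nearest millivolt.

After the shift: [K⁺]_out = 2.52, [K⁺]_in = 109 mM.
E_new = (26.8/1)·ln(2.52/109) = 26.80 · (-3.7671) = -100.96 mV

-101 mV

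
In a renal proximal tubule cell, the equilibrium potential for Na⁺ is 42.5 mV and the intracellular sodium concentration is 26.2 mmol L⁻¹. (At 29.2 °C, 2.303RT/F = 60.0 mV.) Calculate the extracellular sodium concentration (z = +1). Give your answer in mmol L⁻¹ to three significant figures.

Nernst: E = (60.0/1) · log₁₀([out]/[in]), so log₁₀([out]/[in]) = 42.5 × 1 / 60.0 = 0.7083.
[out]/[in] = 10^(0.7083) = 5.109.
[out] = 5.109 × 26.2 = 133.9 mmol L⁻¹.

134 mmol L⁻¹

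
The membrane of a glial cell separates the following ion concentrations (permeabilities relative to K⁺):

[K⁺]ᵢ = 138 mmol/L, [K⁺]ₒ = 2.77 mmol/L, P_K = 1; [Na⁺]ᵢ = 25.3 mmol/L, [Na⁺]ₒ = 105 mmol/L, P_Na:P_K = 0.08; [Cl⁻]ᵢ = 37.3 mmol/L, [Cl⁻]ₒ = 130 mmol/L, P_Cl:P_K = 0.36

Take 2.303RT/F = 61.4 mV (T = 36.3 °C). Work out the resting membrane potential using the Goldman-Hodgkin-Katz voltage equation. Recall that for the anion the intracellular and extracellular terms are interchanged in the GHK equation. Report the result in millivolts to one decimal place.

-54.1 mV

Vm = 61.4 · log₁₀[(Σ P·[cation]ₒ + Σ P·[anion]ᵢ) / (Σ P·[cation]ᵢ + Σ P·[anion]ₒ)]
Numerator = 1×2.77 + 0.08×105 + 0.36×37.3 = 24.6
Denominator = 1×138 + 0.08×25.3 + 0.36×130 = 186.8
Vm = 61.4 · log₁₀(0.13166) = 61.4 × (-0.8805) = -54.06 mV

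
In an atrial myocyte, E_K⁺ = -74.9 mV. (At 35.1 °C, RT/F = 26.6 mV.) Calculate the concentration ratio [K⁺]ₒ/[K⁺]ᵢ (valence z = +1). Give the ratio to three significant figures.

ln([out]/[in]) = E·z/(26.6) = -74.9 × 1 / 26.6 = -2.8158
[out]/[in] = e^(-2.8158) = 0.05986

0.0599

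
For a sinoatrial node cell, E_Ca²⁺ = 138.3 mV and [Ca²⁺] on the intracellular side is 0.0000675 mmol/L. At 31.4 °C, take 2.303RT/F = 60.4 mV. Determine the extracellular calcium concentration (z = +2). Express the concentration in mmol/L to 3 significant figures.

Nernst: E = (60.4/2) · log₁₀([out]/[in]), so log₁₀([out]/[in]) = 138.3 × 2 / 60.4 = 4.5795.
[out]/[in] = 10^(4.5795) = 3.797e+04.
[out] = 3.797e+04 × 0.0000675 = 2.563 mmol/L.

2.56 mmol/L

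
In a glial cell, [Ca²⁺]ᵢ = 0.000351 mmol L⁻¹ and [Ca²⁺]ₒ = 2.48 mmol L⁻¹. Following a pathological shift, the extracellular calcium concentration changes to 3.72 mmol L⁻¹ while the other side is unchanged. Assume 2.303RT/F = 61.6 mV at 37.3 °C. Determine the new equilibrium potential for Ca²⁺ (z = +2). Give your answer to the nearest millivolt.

124 mV

After the shift: [Ca²⁺]_out = 3.72, [Ca²⁺]_in = 0.000351 mmol L⁻¹.
E_new = (61.6/2)·log₁₀(3.72/0.000351) = 30.80 · (4.0252) = 123.98 mV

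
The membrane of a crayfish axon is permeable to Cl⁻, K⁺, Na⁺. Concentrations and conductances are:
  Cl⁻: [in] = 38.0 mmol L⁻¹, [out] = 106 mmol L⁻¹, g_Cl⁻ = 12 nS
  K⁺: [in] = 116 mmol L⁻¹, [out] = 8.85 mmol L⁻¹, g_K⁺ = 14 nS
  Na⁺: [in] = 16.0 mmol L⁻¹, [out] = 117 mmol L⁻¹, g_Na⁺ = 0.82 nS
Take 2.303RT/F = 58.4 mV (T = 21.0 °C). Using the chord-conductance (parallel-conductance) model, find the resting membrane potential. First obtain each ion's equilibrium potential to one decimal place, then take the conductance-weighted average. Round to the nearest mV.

-44 mV

E_Cl⁻ = (58.4/-1)·log₁₀(106/38.0) = -26.0 mV
E_K⁺ = (58.4/1)·log₁₀(8.85/116) = -65.3 mV
E_Na⁺ = (58.4/1)·log₁₀(117/16.0) = 50.5 mV
Vm = (Σ gᵢEᵢ)/(Σ gᵢ) = (12·-26.0 + 14·-65.3 + 0.82·50.5) / (12 + 14 + 0.82)
= -1184.79 / 26.82 = -44.18 mV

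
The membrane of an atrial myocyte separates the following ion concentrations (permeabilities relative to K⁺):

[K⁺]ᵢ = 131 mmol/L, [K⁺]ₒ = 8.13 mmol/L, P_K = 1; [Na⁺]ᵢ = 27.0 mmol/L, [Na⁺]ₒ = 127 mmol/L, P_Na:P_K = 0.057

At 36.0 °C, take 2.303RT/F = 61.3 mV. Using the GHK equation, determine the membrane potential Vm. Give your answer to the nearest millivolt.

-57 mV

Vm = 61.3 · log₁₀[(Σ P·[cation]ₒ + Σ P·[anion]ᵢ) / (Σ P·[cation]ᵢ + Σ P·[anion]ₒ)]
Numerator = 1×8.13 + 0.057×127 = 15.37
Denominator = 1×131 + 0.057×27.0 = 132.5
Vm = 61.3 · log₁₀(0.11596) = 61.3 × (-0.9357) = -57.36 mV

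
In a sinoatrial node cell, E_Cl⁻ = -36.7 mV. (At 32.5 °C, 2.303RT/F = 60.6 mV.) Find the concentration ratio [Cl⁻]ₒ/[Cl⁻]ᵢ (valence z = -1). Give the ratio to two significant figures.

log₁₀([out]/[in]) = E·z/(60.6) = -36.7 × -1 / 60.6 = 0.6056
[out]/[in] = 10^(0.6056) = 4.033

4.0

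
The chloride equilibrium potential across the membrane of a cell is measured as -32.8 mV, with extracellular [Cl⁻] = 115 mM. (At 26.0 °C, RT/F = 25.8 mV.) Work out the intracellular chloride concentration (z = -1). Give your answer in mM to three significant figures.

32.3 mM

Nernst: E = (25.8/-1) · ln([out]/[in]), so ln([out]/[in]) = -32.8 × -1 / 25.8 = 1.2713.
[out]/[in] = e^(1.2713) = 3.566.
[in] = 115 / 3.566 = 32.25 mM.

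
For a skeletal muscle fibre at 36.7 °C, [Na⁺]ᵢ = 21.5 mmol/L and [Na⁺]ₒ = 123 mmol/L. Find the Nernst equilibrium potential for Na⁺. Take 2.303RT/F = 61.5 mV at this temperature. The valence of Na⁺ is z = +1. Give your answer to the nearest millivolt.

E = (61.5/z) · log₁₀([Na⁺]_out/[Na⁺]_in) with z = +1.
= (61.5/1) · log₁₀(123/21.5) = 61.50 · log₁₀(5.721)
= 61.50 · (0.7575) = 46.58 mV

47 mV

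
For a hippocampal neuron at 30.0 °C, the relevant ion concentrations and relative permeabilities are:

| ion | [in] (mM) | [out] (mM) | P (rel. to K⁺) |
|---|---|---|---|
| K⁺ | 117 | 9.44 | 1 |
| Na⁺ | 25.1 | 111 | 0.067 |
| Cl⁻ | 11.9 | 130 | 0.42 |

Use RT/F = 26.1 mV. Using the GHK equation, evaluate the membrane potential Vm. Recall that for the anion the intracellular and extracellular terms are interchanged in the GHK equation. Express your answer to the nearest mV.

-54 mV

Vm = 26.1 · ln[(Σ P·[cation]ₒ + Σ P·[anion]ᵢ) / (Σ P·[cation]ᵢ + Σ P·[anion]ₒ)]
Numerator = 1×9.44 + 0.067×111 + 0.42×11.9 = 21.88
Denominator = 1×117 + 0.067×25.1 + 0.42×130 = 173.3
Vm = 26.1 · ln(0.12624) = 26.1 × (-2.0696) = -54.02 mV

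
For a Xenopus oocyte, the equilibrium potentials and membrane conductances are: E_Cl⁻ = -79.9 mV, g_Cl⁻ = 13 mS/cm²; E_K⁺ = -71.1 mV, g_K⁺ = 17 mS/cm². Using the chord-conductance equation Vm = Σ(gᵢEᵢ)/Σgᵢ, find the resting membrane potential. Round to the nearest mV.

-75 mV

Σ gᵢEᵢ = 13·(-79.9) + 17·(-71.1) = -2247.40
Σ gᵢ = 13 + 17 = 30
Vm = -2247.40 / 30 = -74.91 mV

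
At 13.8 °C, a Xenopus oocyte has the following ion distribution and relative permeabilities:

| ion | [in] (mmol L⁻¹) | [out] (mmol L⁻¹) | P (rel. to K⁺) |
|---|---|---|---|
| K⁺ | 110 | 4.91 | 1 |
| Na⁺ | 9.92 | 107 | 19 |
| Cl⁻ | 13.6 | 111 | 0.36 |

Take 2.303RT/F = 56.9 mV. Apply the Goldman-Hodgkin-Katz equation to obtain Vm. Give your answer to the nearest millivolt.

Vm = 56.9 · log₁₀[(Σ P·[cation]ₒ + Σ P·[anion]ᵢ) / (Σ P·[cation]ᵢ + Σ P·[anion]ₒ)]
Numerator = 1×4.91 + 19×107 + 0.36×13.6 = 2043
Denominator = 1×110 + 19×9.92 + 0.36×111 = 338.4
Vm = 56.9 · log₁₀(6.0359) = 56.9 × (0.7807) = 44.42 mV

44 mV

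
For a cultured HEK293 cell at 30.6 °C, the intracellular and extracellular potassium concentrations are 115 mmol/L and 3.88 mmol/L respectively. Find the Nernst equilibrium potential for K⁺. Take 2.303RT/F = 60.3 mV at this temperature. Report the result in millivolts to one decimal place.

E = (60.3/z) · log₁₀([K⁺]_out/[K⁺]_in) with z = +1.
= (60.3/1) · log₁₀(3.88/115) = 60.30 · log₁₀(0.03374)
= 60.30 · (-1.4719) = -88.75 mV

-88.8 mV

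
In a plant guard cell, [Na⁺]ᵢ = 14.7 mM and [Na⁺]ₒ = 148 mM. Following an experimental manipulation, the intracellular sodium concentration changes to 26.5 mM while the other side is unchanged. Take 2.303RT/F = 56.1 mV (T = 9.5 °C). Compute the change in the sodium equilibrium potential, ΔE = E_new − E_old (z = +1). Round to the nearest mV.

-14 mV

E_old = (56.1/1)·log₁₀(148/14.7) = 56.27 mV
E_new = (56.1/1)·log₁₀(148/26.5) = 41.91 mV
ΔE = 41.91 − (56.27) = -14.36 mV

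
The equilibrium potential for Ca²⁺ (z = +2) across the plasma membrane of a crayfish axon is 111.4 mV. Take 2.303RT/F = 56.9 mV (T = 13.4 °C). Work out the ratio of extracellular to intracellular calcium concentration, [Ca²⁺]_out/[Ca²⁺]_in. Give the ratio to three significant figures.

log₁₀([out]/[in]) = E·z/(56.9) = 111.4 × 2 / 56.9 = 3.9156
[out]/[in] = 10^(3.9156) = 8235

8230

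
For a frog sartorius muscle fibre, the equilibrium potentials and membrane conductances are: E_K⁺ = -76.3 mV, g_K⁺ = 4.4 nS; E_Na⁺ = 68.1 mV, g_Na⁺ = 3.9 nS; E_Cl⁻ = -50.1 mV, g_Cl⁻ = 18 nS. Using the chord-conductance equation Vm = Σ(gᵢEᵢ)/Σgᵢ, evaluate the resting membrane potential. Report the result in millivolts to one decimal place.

-37.0 mV

Σ gᵢEᵢ = 4.4·(-76.3) + 3.9·(68.1) + 18·(-50.1) = -971.93
Σ gᵢ = 4.4 + 3.9 + 18 = 26.3
Vm = -971.93 / 26.3 = -36.96 mV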